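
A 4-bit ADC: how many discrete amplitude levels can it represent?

16 levels

2^4 = 16.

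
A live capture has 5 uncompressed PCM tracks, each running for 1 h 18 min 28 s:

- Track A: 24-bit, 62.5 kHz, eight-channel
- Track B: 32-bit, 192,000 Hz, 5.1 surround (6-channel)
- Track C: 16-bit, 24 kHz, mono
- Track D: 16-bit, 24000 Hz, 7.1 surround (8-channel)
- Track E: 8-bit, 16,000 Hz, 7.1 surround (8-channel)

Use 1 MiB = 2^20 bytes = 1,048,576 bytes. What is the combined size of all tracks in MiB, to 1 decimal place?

1 h 18 min 28 s = 4,708 s.
Track A: 62,500 × 4,708 × 3 × 8 = 7,062,000,000 bytes.
Track B: 192,000 × 4,708 × 4 × 6 = 21,694,464,000 bytes.
Track C: 24,000 × 4,708 × 2 × 1 = 225,984,000 bytes.
Track D: 24,000 × 4,708 × 2 × 8 = 1,807,872,000 bytes.
Track E: 16,000 × 4,708 × 1 × 8 = 602,624,000 bytes.
Total = 31,392,944,000 bytes = 29938.6 MiB.

29938.6 MiB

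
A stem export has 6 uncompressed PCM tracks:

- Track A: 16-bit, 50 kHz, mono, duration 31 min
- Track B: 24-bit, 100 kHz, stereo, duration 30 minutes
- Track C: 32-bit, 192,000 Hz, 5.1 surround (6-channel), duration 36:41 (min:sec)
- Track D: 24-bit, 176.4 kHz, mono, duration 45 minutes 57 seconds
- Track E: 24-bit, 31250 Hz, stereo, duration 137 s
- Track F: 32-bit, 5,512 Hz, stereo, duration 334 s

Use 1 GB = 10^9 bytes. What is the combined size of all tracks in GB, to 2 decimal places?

Track A: 31 min = 1,860 s; 50,000 × 1,860 × 2 × 1 = 186,000,000 bytes.
Track B: 30 minutes = 1,800 s; 100,000 × 1,800 × 3 × 2 = 1,080,000,000 bytes.
Track C: 36:41 (min:sec) = 2,201 s; 192,000 × 2,201 × 4 × 6 = 10,142,208,000 bytes.
Track D: 45 minutes 57 seconds = 2,757 s; 176,400 × 2,757 × 3 × 1 = 1,459,004,400 bytes.
Track E: 31,250 × 137 × 3 × 2 = 25,687,500 bytes.
Track F: 5,512 × 334 × 4 × 2 = 14,728,064 bytes.
Total = 12,907,627,964 bytes = 12.91 GB.

12.91 GB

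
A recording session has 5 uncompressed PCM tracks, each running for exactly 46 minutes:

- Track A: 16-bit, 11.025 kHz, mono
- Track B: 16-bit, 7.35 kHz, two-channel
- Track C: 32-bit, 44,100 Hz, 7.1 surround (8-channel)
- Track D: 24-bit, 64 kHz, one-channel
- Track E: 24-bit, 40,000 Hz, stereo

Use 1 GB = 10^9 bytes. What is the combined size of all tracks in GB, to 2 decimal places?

5.23 GB

exactly 46 minutes = 2,760 s.
Track A: 11,025 × 2,760 × 2 × 1 = 60,858,000 bytes.
Track B: 7,350 × 2,760 × 2 × 2 = 81,144,000 bytes.
Track C: 44,100 × 2,760 × 4 × 8 = 3,894,912,000 bytes.
Track D: 64,000 × 2,760 × 3 × 1 = 529,920,000 bytes.
Track E: 40,000 × 2,760 × 3 × 2 = 662,400,000 bytes.
Total = 5,229,234,000 bytes = 5.23 GB.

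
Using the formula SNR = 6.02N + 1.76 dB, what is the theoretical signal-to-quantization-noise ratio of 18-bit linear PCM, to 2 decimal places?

110.12 dB

6.02 × 18 + 1.76 = 110.12 dB.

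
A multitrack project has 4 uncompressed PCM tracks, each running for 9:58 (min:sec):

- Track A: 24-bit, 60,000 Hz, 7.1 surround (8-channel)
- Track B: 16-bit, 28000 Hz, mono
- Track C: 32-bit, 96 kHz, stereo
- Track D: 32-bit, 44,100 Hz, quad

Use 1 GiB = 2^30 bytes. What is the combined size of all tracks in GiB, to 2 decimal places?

9:58 (min:sec) = 598 s.
Track A: 60,000 × 598 × 3 × 8 = 861,120,000 bytes.
Track B: 28,000 × 598 × 2 × 1 = 33,488,000 bytes.
Track C: 96,000 × 598 × 4 × 2 = 459,264,000 bytes.
Track D: 44,100 × 598 × 4 × 4 = 421,948,800 bytes.
Total = 1,775,820,800 bytes = 1.65 GiB.

1.65 GiB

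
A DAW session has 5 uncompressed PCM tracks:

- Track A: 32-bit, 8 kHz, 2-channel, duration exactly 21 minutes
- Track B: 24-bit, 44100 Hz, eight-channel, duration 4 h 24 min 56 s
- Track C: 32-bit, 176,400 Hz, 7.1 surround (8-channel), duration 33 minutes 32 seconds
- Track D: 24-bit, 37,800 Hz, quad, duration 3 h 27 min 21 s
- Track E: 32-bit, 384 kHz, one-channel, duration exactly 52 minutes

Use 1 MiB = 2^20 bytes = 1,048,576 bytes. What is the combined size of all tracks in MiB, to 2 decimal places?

36905.16 MiB

Track A: exactly 21 minutes = 1,260 s; 8,000 × 1,260 × 4 × 2 = 80,640,000 bytes.
Track B: 4 h 24 min 56 s = 15,896 s; 44,100 × 15,896 × 3 × 8 = 16,824,326,400 bytes.
Track C: 33 minutes 32 seconds = 2,012 s; 176,400 × 2,012 × 4 × 8 = 11,357,337,600 bytes.
Track D: 3 h 27 min 21 s = 12,441 s; 37,800 × 12,441 × 3 × 4 = 5,643,237,600 bytes.
Track E: exactly 52 minutes = 3,120 s; 384,000 × 3,120 × 4 × 1 = 4,792,320,000 bytes.
Total = 38,697,861,600 bytes = 36905.16 MiB.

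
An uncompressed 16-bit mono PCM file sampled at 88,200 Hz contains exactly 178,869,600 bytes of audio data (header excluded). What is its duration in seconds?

Byte rate = 88,200 × 2 × 1 = 176,400 bytes/s.
Duration = 178,869,600 / 176,400 = 1,014 s.

1,014 seconds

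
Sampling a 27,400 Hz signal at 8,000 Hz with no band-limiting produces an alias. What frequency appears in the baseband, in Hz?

3,400 Hz

Nyquist = 8,000/2 = 4,000 Hz; 27,400 Hz exceeds it.
Alias = |27,400 − 3×8,000| = |27,400 − 24,000| = 3,400 Hz.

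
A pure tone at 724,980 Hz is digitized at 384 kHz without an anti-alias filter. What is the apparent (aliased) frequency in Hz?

43,020 Hz

Nyquist = 384,000/2 = 192,000 Hz; 724,980 Hz exceeds it.
Alias = |724,980 − 2×384,000| = |724,980 − 768,000| = 43,020 Hz.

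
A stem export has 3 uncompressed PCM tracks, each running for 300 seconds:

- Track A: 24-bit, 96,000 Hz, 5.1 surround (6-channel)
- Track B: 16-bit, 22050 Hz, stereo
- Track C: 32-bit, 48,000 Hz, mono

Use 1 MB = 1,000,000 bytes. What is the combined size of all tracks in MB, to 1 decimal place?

602.5 MB

Track A: 96,000 × 300 × 3 × 6 = 518,400,000 bytes.
Track B: 22,050 × 300 × 2 × 2 = 26,460,000 bytes.
Track C: 48,000 × 300 × 4 × 1 = 57,600,000 bytes.
Total = 602,460,000 bytes = 602.5 MB.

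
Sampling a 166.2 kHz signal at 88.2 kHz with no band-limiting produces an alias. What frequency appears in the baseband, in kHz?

Nyquist = 88,200/2 = 44,100 Hz; 166,200 Hz exceeds it.
Alias = |166,200 − 2×88,200| = |166,200 − 176,400| = 10,200 Hz = 10.2 kHz.

10.2 kHz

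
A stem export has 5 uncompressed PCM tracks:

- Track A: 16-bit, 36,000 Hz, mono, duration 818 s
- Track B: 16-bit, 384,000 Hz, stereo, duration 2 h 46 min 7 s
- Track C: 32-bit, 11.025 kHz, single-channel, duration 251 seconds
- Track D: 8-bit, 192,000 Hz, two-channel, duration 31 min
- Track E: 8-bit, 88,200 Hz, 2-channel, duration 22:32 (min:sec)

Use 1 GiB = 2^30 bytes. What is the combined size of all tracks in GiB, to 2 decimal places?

Track A: 36,000 × 818 × 2 × 1 = 58,896,000 bytes.
Track B: 2 h 46 min 7 s = 9,967 s; 384,000 × 9,967 × 2 × 2 = 15,309,312,000 bytes.
Track C: 11,025 × 251 × 4 × 1 = 11,069,100 bytes.
Track D: 31 min = 1,860 s; 192,000 × 1,860 × 1 × 2 = 714,240,000 bytes.
Track E: 22:32 (min:sec) = 1,352 s; 88,200 × 1,352 × 1 × 2 = 238,492,800 bytes.
Total = 16,332,009,900 bytes = 15.21 GiB.

15.21 GiB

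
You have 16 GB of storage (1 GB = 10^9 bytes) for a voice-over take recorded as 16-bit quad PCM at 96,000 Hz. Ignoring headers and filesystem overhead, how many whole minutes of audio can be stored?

347 minutes

Uncompressed byte rate = 96,000 × 2 × 4 = 768,000 bytes/s.
Capacity = 16 × 1,000,000,000 = 16,000,000,000 bytes.
16,000,000,000 / 768,000 ≈ 20833.33 s → 347 minutes.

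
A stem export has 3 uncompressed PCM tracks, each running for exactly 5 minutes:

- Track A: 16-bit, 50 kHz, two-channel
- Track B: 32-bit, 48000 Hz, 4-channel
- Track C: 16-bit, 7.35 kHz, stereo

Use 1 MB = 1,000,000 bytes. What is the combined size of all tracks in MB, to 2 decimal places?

299.22 MB

exactly 5 minutes = 300 s.
Track A: 50,000 × 300 × 2 × 2 = 60,000,000 bytes.
Track B: 48,000 × 300 × 4 × 4 = 230,400,000 bytes.
Track C: 7,350 × 300 × 2 × 2 = 8,820,000 bytes.
Total = 299,220,000 bytes = 299.22 MB.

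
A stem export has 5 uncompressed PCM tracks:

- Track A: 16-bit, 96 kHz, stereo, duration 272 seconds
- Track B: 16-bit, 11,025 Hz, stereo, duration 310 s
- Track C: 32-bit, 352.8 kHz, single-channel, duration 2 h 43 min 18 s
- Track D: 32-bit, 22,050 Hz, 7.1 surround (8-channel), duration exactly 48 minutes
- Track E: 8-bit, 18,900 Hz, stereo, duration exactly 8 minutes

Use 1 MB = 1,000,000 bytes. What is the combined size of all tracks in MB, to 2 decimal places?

15995.33 MB

Track A: 96,000 × 272 × 2 × 2 = 104,448,000 bytes.
Track B: 11,025 × 310 × 2 × 2 = 13,671,000 bytes.
Track C: 2 h 43 min 18 s = 9,798 s; 352,800 × 9,798 × 4 × 1 = 13,826,937,600 bytes.
Track D: exactly 48 minutes = 2,880 s; 22,050 × 2,880 × 4 × 8 = 2,032,128,000 bytes.
Track E: exactly 8 minutes = 480 s; 18,900 × 480 × 1 × 2 = 18,144,000 bytes.
Total = 15,995,328,600 bytes = 15995.33 MB.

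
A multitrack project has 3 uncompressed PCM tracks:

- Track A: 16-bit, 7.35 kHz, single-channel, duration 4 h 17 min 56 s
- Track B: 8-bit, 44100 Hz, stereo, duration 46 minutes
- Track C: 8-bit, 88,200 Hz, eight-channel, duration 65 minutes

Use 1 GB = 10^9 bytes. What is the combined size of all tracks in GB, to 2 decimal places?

3.22 GB

Track A: 4 h 17 min 56 s = 15,476 s; 7,350 × 15,476 × 2 × 1 = 227,497,200 bytes.
Track B: 46 minutes = 2,760 s; 44,100 × 2,760 × 1 × 2 = 243,432,000 bytes.
Track C: 65 minutes = 3,900 s; 88,200 × 3,900 × 1 × 8 = 2,751,840,000 bytes.
Total = 3,222,769,200 bytes = 3.22 GB.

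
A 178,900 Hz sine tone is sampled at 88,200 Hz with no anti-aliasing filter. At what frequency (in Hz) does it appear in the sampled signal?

Nyquist = 88,200/2 = 44,100 Hz; 178,900 Hz exceeds it.
Alias = |178,900 − 2×88,200| = |178,900 − 176,400| = 2,500 Hz.

2,500 Hz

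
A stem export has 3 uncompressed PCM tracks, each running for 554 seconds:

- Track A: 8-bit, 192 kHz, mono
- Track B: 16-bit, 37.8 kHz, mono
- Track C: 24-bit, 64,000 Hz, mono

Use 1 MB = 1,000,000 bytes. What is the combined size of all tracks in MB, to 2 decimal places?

Track A: 192,000 × 554 × 1 × 1 = 106,368,000 bytes.
Track B: 37,800 × 554 × 2 × 1 = 41,882,400 bytes.
Track C: 64,000 × 554 × 3 × 1 = 106,368,000 bytes.
Total = 254,618,400 bytes = 254.62 MB.

254.62 MB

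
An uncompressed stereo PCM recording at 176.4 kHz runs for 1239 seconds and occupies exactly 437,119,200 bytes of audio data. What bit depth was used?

Bytes per sample = 437,119,200 / (176,400 × 1,239 × 2) = 437,119,200 / 437,119,200 = 1.
Bit depth = 1 × 8 = 8 bits.

8 bits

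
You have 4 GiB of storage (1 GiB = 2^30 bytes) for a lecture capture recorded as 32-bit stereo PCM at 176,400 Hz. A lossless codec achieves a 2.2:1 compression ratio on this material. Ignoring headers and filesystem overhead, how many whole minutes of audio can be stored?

Uncompressed byte rate = 176,400 × 4 × 2 = 1,411,200 bytes/s.
After 2.2:1 compression, effective rate ≈ 641454.55 bytes/s.
Capacity = 4 × 1,073,741,824 = 4,294,967,296 bytes.
4,294,967,296 / effective rate ≈ 6695.67 s → 111 minutes.

111 minutes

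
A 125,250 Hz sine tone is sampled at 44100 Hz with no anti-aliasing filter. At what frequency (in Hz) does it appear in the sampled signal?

7,050 Hz

Nyquist = 44,100/2 = 22,050 Hz; 125,250 Hz exceeds it.
Alias = |125,250 − 3×44,100| = |125,250 − 132,300| = 7,050 Hz.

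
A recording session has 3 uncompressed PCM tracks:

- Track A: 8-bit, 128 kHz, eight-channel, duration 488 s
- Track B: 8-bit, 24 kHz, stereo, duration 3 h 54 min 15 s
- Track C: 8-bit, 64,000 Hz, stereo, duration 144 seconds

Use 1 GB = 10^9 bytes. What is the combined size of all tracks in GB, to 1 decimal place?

1.2 GB

Track A: 128,000 × 488 × 1 × 8 = 499,712,000 bytes.
Track B: 3 h 54 min 15 s = 14,055 s; 24,000 × 14,055 × 1 × 2 = 674,640,000 bytes.
Track C: 64,000 × 144 × 1 × 2 = 18,432,000 bytes.
Total = 1,192,784,000 bytes = 1.2 GB.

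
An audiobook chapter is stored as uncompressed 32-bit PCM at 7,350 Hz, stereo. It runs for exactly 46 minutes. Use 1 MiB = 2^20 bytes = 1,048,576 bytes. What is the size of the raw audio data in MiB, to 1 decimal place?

Duration = exactly 46 minutes = 2,760 s.
Bytes = 7,350 samples/s × 2,760 s × 4 bytes/sample × 2 ch = 162,288,000 bytes.
162,288,000 / 1,048,576 = 154.8 MiB.

154.8 MiB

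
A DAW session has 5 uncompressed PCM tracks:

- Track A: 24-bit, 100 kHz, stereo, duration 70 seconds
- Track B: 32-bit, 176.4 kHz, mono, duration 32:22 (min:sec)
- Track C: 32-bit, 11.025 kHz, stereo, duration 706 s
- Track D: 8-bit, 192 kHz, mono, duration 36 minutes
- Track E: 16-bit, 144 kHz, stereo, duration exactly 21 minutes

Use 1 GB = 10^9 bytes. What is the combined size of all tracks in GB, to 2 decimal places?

Track A: 100,000 × 70 × 3 × 2 = 42,000,000 bytes.
Track B: 32:22 (min:sec) = 1,942 s; 176,400 × 1,942 × 4 × 1 = 1,370,275,200 bytes.
Track C: 11,025 × 706 × 4 × 2 = 62,269,200 bytes.
Track D: 36 minutes = 2,160 s; 192,000 × 2,160 × 1 × 1 = 414,720,000 bytes.
Track E: exactly 21 minutes = 1,260 s; 144,000 × 1,260 × 2 × 2 = 725,760,000 bytes.
Total = 2,615,024,400 bytes = 2.62 GB.

2.62 GB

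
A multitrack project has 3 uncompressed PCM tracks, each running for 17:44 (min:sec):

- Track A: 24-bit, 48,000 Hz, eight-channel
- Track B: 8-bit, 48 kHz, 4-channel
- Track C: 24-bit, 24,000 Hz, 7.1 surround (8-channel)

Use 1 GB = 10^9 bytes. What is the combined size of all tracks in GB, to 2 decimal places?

17:44 (min:sec) = 1,064 s.
Track A: 48,000 × 1,064 × 3 × 8 = 1,225,728,000 bytes.
Track B: 48,000 × 1,064 × 1 × 4 = 204,288,000 bytes.
Track C: 24,000 × 1,064 × 3 × 8 = 612,864,000 bytes.
Total = 2,042,880,000 bytes = 2.04 GB.

2.04 GB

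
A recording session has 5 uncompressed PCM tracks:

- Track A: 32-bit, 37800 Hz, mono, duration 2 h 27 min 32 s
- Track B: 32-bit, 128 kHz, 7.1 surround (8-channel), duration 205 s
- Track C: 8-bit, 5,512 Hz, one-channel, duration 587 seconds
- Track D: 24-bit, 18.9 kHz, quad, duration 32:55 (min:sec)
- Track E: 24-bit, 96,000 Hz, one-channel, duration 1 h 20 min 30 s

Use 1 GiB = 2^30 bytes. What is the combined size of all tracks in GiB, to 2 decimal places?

3.74 GiB

Track A: 2 h 27 min 32 s = 8,852 s; 37,800 × 8,852 × 4 × 1 = 1,338,422,400 bytes.
Track B: 128,000 × 205 × 4 × 8 = 839,680,000 bytes.
Track C: 5,512 × 587 × 1 × 1 = 3,235,544 bytes.
Track D: 32:55 (min:sec) = 1,975 s; 18,900 × 1,975 × 3 × 4 = 447,930,000 bytes.
Track E: 1 h 20 min 30 s = 4,830 s; 96,000 × 4,830 × 3 × 1 = 1,391,040,000 bytes.
Total = 4,020,307,944 bytes = 3.74 GiB.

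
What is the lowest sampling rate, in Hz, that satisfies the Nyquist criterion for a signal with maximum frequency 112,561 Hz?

Minimum sample rate = 2 × 112,561 Hz = 225,122 Hz.

225,122 Hz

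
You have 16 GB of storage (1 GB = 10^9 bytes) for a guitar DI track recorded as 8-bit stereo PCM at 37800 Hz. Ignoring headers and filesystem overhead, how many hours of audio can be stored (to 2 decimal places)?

58.79 hours

Uncompressed byte rate = 37,800 × 1 × 2 = 75,600 bytes/s.
Capacity = 16 × 1,000,000,000 = 16,000,000,000 bytes.
16,000,000,000 / 75,600 ≈ 211640.21 s → 58.79 hours.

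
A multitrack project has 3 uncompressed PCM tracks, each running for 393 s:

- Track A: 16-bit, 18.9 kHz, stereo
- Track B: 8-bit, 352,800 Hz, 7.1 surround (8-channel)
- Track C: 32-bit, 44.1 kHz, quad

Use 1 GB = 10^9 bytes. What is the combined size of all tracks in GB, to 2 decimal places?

Track A: 18,900 × 393 × 2 × 2 = 29,710,800 bytes.
Track B: 352,800 × 393 × 1 × 8 = 1,109,203,200 bytes.
Track C: 44,100 × 393 × 4 × 4 = 277,300,800 bytes.
Total = 1,416,214,800 bytes = 1.42 GB.

1.42 GB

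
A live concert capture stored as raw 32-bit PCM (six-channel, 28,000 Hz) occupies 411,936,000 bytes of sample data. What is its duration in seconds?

613 seconds

Byte rate = 28,000 × 4 × 6 = 672,000 bytes/s.
Duration = 411,936,000 / 672,000 = 613 s.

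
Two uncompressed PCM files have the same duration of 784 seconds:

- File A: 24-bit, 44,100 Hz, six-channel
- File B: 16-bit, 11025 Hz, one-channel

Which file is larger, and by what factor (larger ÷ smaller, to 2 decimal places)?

File A, by a factor of 36.00

File A: 44,100 × 3 × 6 = 793,800 bytes/s.
File B: 11,025 × 2 × 1 = 22,050 bytes/s.
File A is larger; ratio = 622,339,200 / 17,287,200 = 36.00.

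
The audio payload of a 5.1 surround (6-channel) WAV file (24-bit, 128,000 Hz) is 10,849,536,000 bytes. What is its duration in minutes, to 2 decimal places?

Byte rate = 128,000 × 3 × 6 = 2,304,000 bytes/s.
Duration = 10,849,536,000 / 2,304,000 = 4,709 s.
4,709 s / 60 = 78.48 minutes.

78.48 minutes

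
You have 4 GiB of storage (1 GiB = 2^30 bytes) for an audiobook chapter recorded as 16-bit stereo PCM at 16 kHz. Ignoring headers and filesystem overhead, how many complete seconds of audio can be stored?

Uncompressed byte rate = 16,000 × 2 × 2 = 64,000 bytes/s.
Capacity = 4 × 1,073,741,824 = 4,294,967,296 bytes.
4,294,967,296 / 64,000 ≈ 67108.86 s → 67,108 seconds.

67,108 seconds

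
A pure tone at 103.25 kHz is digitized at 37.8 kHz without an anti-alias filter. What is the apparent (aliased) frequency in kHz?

Nyquist = 37,800/2 = 18,900 Hz; 103,250 Hz exceeds it.
Alias = |103,250 − 3×37,800| = |103,250 − 113,400| = 10,150 Hz = 10.15 kHz.

10.15 kHz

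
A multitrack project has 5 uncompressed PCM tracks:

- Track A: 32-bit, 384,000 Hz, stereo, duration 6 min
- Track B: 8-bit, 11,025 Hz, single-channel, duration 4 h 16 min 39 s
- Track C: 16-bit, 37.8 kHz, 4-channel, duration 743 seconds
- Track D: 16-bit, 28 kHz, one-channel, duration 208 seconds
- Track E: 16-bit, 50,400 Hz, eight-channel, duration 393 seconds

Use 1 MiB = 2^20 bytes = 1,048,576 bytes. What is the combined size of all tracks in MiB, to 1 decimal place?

1744.2 MiB

Track A: 6 min = 360 s; 384,000 × 360 × 4 × 2 = 1,105,920,000 bytes.
Track B: 4 h 16 min 39 s = 15,399 s; 11,025 × 15,399 × 1 × 1 = 169,773,975 bytes.
Track C: 37,800 × 743 × 2 × 4 = 224,683,200 bytes.
Track D: 28,000 × 208 × 2 × 1 = 11,648,000 bytes.
Track E: 50,400 × 393 × 2 × 8 = 316,915,200 bytes.
Total = 1,828,940,375 bytes = 1744.2 MiB.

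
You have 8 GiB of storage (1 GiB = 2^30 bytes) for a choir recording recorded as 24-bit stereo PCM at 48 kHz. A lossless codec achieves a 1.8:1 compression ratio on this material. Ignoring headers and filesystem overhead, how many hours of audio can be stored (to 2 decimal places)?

Uncompressed byte rate = 48,000 × 3 × 2 = 288,000 bytes/s.
After 1.8:1 compression, effective rate ≈ 160000 bytes/s.
Capacity = 8 × 1,073,741,824 = 8,589,934,592 bytes.
8,589,934,592 / effective rate ≈ 53687.09 s → 14.91 hours.

14.91 hours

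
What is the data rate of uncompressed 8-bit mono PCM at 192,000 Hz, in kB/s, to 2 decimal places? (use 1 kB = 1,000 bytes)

192.00 kB/s

Bit rate = 192,000 × 8 × 1 = 1,536,000 bits/s.
1,536,000 / 8 = 192,000 B/s = 192.00 kB/s.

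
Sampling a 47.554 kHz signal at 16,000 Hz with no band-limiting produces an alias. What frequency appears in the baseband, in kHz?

Nyquist = 16,000/2 = 8,000 Hz; 47,554 Hz exceeds it.
Alias = |47,554 − 3×16,000| = |47,554 − 48,000| = 446 Hz = 0.446 kHz.

0.446 kHz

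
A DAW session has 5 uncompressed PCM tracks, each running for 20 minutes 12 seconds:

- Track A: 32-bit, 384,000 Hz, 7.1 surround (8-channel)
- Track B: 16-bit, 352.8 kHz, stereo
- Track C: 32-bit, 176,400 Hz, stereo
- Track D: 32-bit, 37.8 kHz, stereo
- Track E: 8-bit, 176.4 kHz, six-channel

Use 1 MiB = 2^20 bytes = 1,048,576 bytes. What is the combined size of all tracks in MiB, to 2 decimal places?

20 minutes 12 seconds = 1,212 s.
Track A: 384,000 × 1,212 × 4 × 8 = 14,893,056,000 bytes.
Track B: 352,800 × 1,212 × 2 × 2 = 1,710,374,400 bytes.
Track C: 176,400 × 1,212 × 4 × 2 = 1,710,374,400 bytes.
Track D: 37,800 × 1,212 × 4 × 2 = 366,508,800 bytes.
Track E: 176,400 × 1,212 × 1 × 6 = 1,282,780,800 bytes.
Total = 19,963,094,400 bytes = 19038.29 MiB.

19038.29 MiB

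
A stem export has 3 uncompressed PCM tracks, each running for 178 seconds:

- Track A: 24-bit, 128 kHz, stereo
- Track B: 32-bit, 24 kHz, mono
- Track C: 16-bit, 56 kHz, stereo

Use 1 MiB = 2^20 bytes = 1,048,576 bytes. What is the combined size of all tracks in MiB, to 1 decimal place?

Track A: 128,000 × 178 × 3 × 2 = 136,704,000 bytes.
Track B: 24,000 × 178 × 4 × 1 = 17,088,000 bytes.
Track C: 56,000 × 178 × 2 × 2 = 39,872,000 bytes.
Total = 193,664,000 bytes = 184.7 MiB.

184.7 MiB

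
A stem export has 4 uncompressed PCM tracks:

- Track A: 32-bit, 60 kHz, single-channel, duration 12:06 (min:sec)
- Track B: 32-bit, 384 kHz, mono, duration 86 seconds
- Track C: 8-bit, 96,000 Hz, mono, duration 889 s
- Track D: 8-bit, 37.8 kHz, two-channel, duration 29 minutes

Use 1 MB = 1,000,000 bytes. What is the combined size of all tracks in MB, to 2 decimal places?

523.22 MB

Track A: 12:06 (min:sec) = 726 s; 60,000 × 726 × 4 × 1 = 174,240,000 bytes.
Track B: 384,000 × 86 × 4 × 1 = 132,096,000 bytes.
Track C: 96,000 × 889 × 1 × 1 = 85,344,000 bytes.
Track D: 29 minutes = 1,740 s; 37,800 × 1,740 × 1 × 2 = 131,544,000 bytes.
Total = 523,224,000 bytes = 523.22 MB.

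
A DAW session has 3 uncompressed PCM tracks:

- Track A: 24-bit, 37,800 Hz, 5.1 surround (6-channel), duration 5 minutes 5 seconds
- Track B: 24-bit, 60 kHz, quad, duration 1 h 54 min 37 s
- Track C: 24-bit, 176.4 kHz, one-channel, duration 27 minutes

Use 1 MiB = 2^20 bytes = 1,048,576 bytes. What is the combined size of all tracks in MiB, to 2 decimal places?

5737.56 MiB

Track A: 5 minutes 5 seconds = 305 s; 37,800 × 305 × 3 × 6 = 207,522,000 bytes.
Track B: 1 h 54 min 37 s = 6,877 s; 60,000 × 6,877 × 3 × 4 = 4,951,440,000 bytes.
Track C: 27 minutes = 1,620 s; 176,400 × 1,620 × 3 × 1 = 857,304,000 bytes.
Total = 6,016,266,000 bytes = 5737.56 MiB.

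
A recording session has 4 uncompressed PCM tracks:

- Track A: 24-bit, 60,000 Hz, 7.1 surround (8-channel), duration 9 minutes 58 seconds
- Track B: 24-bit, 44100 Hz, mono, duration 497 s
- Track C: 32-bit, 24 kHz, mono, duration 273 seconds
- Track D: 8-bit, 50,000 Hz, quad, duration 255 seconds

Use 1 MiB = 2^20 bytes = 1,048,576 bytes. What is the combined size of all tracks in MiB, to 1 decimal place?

Track A: 9 minutes 58 seconds = 598 s; 60,000 × 598 × 3 × 8 = 861,120,000 bytes.
Track B: 44,100 × 497 × 3 × 1 = 65,753,100 bytes.
Track C: 24,000 × 273 × 4 × 1 = 26,208,000 bytes.
Track D: 50,000 × 255 × 1 × 4 = 51,000,000 bytes.
Total = 1,004,081,100 bytes = 957.6 MiB.

957.6 MiB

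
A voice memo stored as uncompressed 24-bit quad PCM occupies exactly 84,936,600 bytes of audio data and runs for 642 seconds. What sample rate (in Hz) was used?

Bytes = sample_rate × seconds × bytes_per_sample × channels.
sample_rate = 84,936,600 / (642 × 3 × 4) = 84,936,600 / 7,704 = 11,025 Hz.

11,025 Hz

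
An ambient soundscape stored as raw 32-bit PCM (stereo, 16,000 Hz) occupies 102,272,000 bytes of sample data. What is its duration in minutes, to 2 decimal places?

Byte rate = 16,000 × 4 × 2 = 128,000 bytes/s.
Duration = 102,272,000 / 128,000 = 799 s.
799 s / 60 = 13.32 minutes.

13.32 minutes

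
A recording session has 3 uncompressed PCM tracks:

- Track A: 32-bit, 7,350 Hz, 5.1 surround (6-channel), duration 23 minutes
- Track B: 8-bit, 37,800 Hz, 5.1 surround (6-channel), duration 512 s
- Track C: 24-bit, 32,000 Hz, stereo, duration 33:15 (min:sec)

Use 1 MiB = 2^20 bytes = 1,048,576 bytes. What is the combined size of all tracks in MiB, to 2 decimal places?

708.19 MiB

Track A: 23 minutes = 1,380 s; 7,350 × 1,380 × 4 × 6 = 243,432,000 bytes.
Track B: 37,800 × 512 × 1 × 6 = 116,121,600 bytes.
Track C: 33:15 (min:sec) = 1,995 s; 32,000 × 1,995 × 3 × 2 = 383,040,000 bytes.
Total = 742,593,600 bytes = 708.19 MiB.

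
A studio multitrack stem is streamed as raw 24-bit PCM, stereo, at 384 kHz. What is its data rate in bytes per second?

Bit rate = 384,000 × 24 × 2 = 18,432,000 bits/s.
18,432,000 / 8 = 2,304,000 bytes/s.

2,304,000 bytes/s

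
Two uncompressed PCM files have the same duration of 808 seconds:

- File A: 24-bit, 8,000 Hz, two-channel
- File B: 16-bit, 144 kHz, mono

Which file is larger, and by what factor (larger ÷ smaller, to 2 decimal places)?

File A: 8,000 × 3 × 2 = 48,000 bytes/s.
File B: 144,000 × 2 × 1 = 288,000 bytes/s.
File B is larger; ratio = 232,704,000 / 38,784,000 = 6.00.

File B, by a factor of 6.00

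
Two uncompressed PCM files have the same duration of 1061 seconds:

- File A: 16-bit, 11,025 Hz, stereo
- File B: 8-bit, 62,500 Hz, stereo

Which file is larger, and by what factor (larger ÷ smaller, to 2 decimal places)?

File B, by a factor of 2.83

File A: 11,025 × 2 × 2 = 44,100 bytes/s.
File B: 62,500 × 1 × 2 = 125,000 bytes/s.
File B is larger; ratio = 132,625,000 / 46,790,100 = 2.83.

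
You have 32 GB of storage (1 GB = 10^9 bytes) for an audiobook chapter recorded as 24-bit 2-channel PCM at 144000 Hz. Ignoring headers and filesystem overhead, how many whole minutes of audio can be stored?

Uncompressed byte rate = 144,000 × 3 × 2 = 864,000 bytes/s.
Capacity = 32 × 1,000,000,000 = 32,000,000,000 bytes.
32,000,000,000 / 864,000 ≈ 37037.04 s → 617 minutes.

617 minutes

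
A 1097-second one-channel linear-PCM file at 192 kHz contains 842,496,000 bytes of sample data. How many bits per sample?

Bytes per sample = 842,496,000 / (192,000 × 1,097 × 1) = 842,496,000 / 210,624,000 = 4.
Bit depth = 4 × 8 = 32 bits.

32 bits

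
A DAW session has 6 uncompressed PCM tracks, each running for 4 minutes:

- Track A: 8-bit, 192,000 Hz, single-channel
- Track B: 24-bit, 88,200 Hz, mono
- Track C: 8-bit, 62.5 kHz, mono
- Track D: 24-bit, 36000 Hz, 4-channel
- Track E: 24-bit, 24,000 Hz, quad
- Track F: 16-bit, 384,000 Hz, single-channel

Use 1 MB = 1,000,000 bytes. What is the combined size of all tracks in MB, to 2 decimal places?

4 minutes = 240 s.
Track A: 192,000 × 240 × 1 × 1 = 46,080,000 bytes.
Track B: 88,200 × 240 × 3 × 1 = 63,504,000 bytes.
Track C: 62,500 × 240 × 1 × 1 = 15,000,000 bytes.
Track D: 36,000 × 240 × 3 × 4 = 103,680,000 bytes.
Track E: 24,000 × 240 × 3 × 4 = 69,120,000 bytes.
Track F: 384,000 × 240 × 2 × 1 = 184,320,000 bytes.
Total = 481,704,000 bytes = 481.70 MB.

481.70 MB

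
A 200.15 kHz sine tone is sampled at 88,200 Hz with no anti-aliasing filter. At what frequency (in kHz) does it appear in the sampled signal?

23.75 kHz

Nyquist = 88,200/2 = 44,100 Hz; 200,150 Hz exceeds it.
Alias = |200,150 − 2×88,200| = |200,150 − 176,400| = 23,750 Hz = 23.75 kHz.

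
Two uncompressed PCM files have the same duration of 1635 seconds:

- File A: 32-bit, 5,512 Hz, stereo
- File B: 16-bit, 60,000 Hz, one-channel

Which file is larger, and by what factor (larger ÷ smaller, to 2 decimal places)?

File B, by a factor of 2.72

File A: 5,512 × 4 × 2 = 44,096 bytes/s.
File B: 60,000 × 2 × 1 = 120,000 bytes/s.
File B is larger; ratio = 196,200,000 / 72,096,960 = 2.72.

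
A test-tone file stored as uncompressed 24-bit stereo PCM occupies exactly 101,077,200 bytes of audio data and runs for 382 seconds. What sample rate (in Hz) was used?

Bytes = sample_rate × seconds × bytes_per_sample × channels.
sample_rate = 101,077,200 / (382 × 3 × 2) = 101,077,200 / 2,292 = 44,100 Hz.

44,100 Hz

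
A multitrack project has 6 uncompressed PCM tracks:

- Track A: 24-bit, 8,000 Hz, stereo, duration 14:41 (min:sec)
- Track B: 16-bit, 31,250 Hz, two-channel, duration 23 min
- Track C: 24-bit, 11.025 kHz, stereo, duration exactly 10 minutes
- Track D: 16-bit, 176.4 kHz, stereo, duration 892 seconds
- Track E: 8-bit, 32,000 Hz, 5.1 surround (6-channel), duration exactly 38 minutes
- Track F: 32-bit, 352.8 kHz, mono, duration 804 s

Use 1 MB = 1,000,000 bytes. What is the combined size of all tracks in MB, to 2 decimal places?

Track A: 14:41 (min:sec) = 881 s; 8,000 × 881 × 3 × 2 = 42,288,000 bytes.
Track B: 23 min = 1,380 s; 31,250 × 1,380 × 2 × 2 = 172,500,000 bytes.
Track C: exactly 10 minutes = 600 s; 11,025 × 600 × 3 × 2 = 39,690,000 bytes.
Track D: 176,400 × 892 × 2 × 2 = 629,395,200 bytes.
Track E: exactly 38 minutes = 2,280 s; 32,000 × 2,280 × 1 × 6 = 437,760,000 bytes.
Track F: 352,800 × 804 × 4 × 1 = 1,134,604,800 bytes.
Total = 2,456,238,000 bytes = 2456.24 MB.

2456.24 MB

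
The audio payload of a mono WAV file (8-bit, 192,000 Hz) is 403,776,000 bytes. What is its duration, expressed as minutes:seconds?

Byte rate = 192,000 × 1 × 1 = 192,000 bytes/s.
Duration = 403,776,000 / 192,000 = 2,103 s.
2,103 s = 35:03.

35:03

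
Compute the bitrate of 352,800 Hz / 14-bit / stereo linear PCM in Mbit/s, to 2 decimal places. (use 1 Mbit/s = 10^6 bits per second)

9.88 Mbit/s

Bit rate = 352,800 × 14 × 2 = 9,878,400 bits/s.
= 9.88 Mbit/s.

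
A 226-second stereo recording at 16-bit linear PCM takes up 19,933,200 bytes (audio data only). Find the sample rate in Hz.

22,050 Hz

Bytes = sample_rate × seconds × bytes_per_sample × channels.
sample_rate = 19,933,200 / (226 × 2 × 2) = 19,933,200 / 904 = 22,050 Hz.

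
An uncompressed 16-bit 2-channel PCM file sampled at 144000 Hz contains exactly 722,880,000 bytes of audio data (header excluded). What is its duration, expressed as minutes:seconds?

Byte rate = 144,000 × 2 × 2 = 576,000 bytes/s.
Duration = 722,880,000 / 576,000 = 1,255 s.
1,255 s = 20:55.

20:55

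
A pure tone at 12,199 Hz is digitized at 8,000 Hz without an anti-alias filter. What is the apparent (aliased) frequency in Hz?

Nyquist = 8,000/2 = 4,000 Hz; 12,199 Hz exceeds it.
Alias = |12,199 − 2×8,000| = |12,199 − 16,000| = 3,801 Hz.

3,801 Hz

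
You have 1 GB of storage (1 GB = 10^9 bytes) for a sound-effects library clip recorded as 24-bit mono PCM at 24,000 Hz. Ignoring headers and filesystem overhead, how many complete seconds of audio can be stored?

13,888 seconds

Uncompressed byte rate = 24,000 × 3 × 1 = 72,000 bytes/s.
Capacity = 1 × 1,000,000,000 = 1,000,000,000 bytes.
1,000,000,000 / 72,000 ≈ 13888.89 s → 13,888 seconds.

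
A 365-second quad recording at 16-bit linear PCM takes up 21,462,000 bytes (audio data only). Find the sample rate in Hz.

7,350 Hz

Bytes = sample_rate × seconds × bytes_per_sample × channels.
sample_rate = 21,462,000 / (365 × 2 × 4) = 21,462,000 / 2,920 = 7,350 Hz.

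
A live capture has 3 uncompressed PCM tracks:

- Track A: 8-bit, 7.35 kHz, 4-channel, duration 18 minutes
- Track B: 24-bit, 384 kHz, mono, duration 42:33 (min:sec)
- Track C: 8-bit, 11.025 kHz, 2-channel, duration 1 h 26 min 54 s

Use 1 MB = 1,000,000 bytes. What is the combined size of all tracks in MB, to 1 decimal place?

Track A: 18 minutes = 1,080 s; 7,350 × 1,080 × 1 × 4 = 31,752,000 bytes.
Track B: 42:33 (min:sec) = 2,553 s; 384,000 × 2,553 × 3 × 1 = 2,941,056,000 bytes.
Track C: 1 h 26 min 54 s = 5,214 s; 11,025 × 5,214 × 1 × 2 = 114,968,700 bytes.
Total = 3,087,776,700 bytes = 3087.8 MB.

3087.8 MB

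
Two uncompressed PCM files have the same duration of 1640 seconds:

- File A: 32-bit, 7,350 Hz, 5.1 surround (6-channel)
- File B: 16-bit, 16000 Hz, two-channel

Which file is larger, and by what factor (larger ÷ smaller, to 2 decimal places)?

File A: 7,350 × 4 × 6 = 176,400 bytes/s.
File B: 16,000 × 2 × 2 = 64,000 bytes/s.
File A is larger; ratio = 289,296,000 / 104,960,000 = 2.76.

File A, by a factor of 2.76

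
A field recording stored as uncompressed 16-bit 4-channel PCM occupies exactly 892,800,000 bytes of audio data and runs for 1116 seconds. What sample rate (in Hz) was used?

100,000 Hz

Bytes = sample_rate × seconds × bytes_per_sample × channels.
sample_rate = 892,800,000 / (1,116 × 2 × 4) = 892,800,000 / 8,928 = 100,000 Hz.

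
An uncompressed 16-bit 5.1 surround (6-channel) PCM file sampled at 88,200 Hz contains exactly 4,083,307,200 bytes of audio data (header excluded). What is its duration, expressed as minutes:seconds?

64:18

Byte rate = 88,200 × 2 × 6 = 1,058,400 bytes/s.
Duration = 4,083,307,200 / 1,058,400 = 3,858 s.
3,858 s = 64:18.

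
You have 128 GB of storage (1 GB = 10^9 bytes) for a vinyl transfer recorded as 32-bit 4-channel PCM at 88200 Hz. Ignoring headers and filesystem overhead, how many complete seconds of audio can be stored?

90,702 seconds

Uncompressed byte rate = 88,200 × 4 × 4 = 1,411,200 bytes/s.
Capacity = 128 × 1,000,000,000 = 128,000,000,000 bytes.
128,000,000,000 / 1,411,200 ≈ 90702.95 s → 90,702 seconds.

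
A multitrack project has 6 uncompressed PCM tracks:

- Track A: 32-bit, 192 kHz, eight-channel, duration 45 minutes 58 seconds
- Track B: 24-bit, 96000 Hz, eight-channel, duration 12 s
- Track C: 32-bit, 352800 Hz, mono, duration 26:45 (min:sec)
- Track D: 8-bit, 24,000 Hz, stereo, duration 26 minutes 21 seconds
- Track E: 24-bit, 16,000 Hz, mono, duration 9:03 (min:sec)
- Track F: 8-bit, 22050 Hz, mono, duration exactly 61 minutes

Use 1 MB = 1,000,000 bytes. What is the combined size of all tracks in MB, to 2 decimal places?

Track A: 45 minutes 58 seconds = 2,758 s; 192,000 × 2,758 × 4 × 8 = 16,945,152,000 bytes.
Track B: 96,000 × 12 × 3 × 8 = 27,648,000 bytes.
Track C: 26:45 (min:sec) = 1,605 s; 352,800 × 1,605 × 4 × 1 = 2,264,976,000 bytes.
Track D: 26 minutes 21 seconds = 1,581 s; 24,000 × 1,581 × 1 × 2 = 75,888,000 bytes.
Track E: 9:03 (min:sec) = 543 s; 16,000 × 543 × 3 × 1 = 26,064,000 bytes.
Track F: exactly 61 minutes = 3,660 s; 22,050 × 3,660 × 1 × 1 = 80,703,000 bytes.
Total = 19,420,431,000 bytes = 19420.43 MB.

19420.43 MB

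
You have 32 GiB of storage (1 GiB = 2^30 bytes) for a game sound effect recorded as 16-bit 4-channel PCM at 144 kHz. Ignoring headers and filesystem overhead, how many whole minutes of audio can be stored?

497 minutes

Uncompressed byte rate = 144,000 × 2 × 4 = 1,152,000 bytes/s.
Capacity = 32 × 1,073,741,824 = 34,359,738,368 bytes.
34,359,738,368 / 1,152,000 ≈ 29826.16 s → 497 minutes.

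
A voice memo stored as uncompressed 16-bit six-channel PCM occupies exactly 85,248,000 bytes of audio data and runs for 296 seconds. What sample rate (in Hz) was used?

Bytes = sample_rate × seconds × bytes_per_sample × channels.
sample_rate = 85,248,000 / (296 × 2 × 6) = 85,248,000 / 3,552 = 24,000 Hz.

24,000 Hz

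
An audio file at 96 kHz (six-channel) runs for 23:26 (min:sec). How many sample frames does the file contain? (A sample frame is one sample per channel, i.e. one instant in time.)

134,976,000 sample frames

23:26 (min:sec) = 1,406 s.
96,000 samples/s × 1,406 s = 134,976,000 frames.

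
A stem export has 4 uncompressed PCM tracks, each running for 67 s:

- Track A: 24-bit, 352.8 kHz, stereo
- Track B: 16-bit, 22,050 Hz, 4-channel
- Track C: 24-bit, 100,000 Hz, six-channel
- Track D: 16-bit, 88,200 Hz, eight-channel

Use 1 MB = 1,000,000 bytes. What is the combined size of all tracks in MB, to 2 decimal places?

368.79 MB

Track A: 352,800 × 67 × 3 × 2 = 141,825,600 bytes.
Track B: 22,050 × 67 × 2 × 4 = 11,818,800 bytes.
Track C: 100,000 × 67 × 3 × 6 = 120,600,000 bytes.
Track D: 88,200 × 67 × 2 × 8 = 94,550,400 bytes.
Total = 368,794,800 bytes = 368.79 MB.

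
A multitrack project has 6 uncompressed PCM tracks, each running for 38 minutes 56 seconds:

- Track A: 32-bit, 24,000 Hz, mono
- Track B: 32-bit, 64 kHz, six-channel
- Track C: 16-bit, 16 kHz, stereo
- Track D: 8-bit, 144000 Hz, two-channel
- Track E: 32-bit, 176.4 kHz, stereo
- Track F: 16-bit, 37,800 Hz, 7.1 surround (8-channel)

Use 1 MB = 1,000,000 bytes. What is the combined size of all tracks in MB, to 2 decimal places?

9344.00 MB

38 minutes 56 seconds = 2,336 s.
Track A: 24,000 × 2,336 × 4 × 1 = 224,256,000 bytes.
Track B: 64,000 × 2,336 × 4 × 6 = 3,588,096,000 bytes.
Track C: 16,000 × 2,336 × 2 × 2 = 149,504,000 bytes.
Track D: 144,000 × 2,336 × 1 × 2 = 672,768,000 bytes.
Track E: 176,400 × 2,336 × 4 × 2 = 3,296,563,200 bytes.
Track F: 37,800 × 2,336 × 2 × 8 = 1,412,812,800 bytes.
Total = 9,344,000,000 bytes = 9344.00 MB.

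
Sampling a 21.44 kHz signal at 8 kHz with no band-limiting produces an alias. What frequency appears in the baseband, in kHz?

2.56 kHz

Nyquist = 8,000/2 = 4,000 Hz; 21,440 Hz exceeds it.
Alias = |21,440 − 3×8,000| = |21,440 − 24,000| = 2,560 Hz = 2.56 kHz.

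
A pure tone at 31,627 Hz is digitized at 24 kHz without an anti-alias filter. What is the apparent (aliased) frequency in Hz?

Nyquist = 24,000/2 = 12,000 Hz; 31,627 Hz exceeds it.
Alias = |31,627 − 1×24,000| = |31,627 − 24,000| = 7,627 Hz.

7,627 Hz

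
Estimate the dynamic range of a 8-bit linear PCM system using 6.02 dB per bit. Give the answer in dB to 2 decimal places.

8 × 6.02 = 48.16 dB.

48.16 dB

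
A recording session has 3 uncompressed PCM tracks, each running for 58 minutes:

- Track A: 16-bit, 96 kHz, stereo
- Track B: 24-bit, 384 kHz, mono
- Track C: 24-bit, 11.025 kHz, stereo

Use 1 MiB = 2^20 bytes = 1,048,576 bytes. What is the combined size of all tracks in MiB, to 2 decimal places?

5317.19 MiB

58 minutes = 3,480 s.
Track A: 96,000 × 3,480 × 2 × 2 = 1,336,320,000 bytes.
Track B: 384,000 × 3,480 × 3 × 1 = 4,008,960,000 bytes.
Track C: 11,025 × 3,480 × 3 × 2 = 230,202,000 bytes.
Total = 5,575,482,000 bytes = 5317.19 MiB.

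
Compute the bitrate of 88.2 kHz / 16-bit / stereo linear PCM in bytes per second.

352,800 bytes/s

Bit rate = 88,200 × 16 × 2 = 2,822,400 bits/s.
2,822,400 / 8 = 352,800 bytes/s.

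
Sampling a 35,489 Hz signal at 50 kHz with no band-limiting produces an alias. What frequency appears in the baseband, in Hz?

14,511 Hz

Nyquist = 50,000/2 = 25,000 Hz; 35,489 Hz exceeds it.
Alias = |35,489 − 1×50,000| = |35,489 − 50,000| = 14,511 Hz.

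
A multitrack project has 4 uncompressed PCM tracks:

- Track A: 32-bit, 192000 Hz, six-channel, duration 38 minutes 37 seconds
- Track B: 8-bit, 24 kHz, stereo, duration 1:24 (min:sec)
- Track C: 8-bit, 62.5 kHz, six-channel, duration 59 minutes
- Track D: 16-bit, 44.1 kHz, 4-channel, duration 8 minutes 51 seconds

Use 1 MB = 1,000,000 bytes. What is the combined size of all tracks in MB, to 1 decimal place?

12195.6 MB

Track A: 38 minutes 37 seconds = 2,317 s; 192,000 × 2,317 × 4 × 6 = 10,676,736,000 bytes.
Track B: 1:24 (min:sec) = 84 s; 24,000 × 84 × 1 × 2 = 4,032,000 bytes.
Track C: 59 minutes = 3,540 s; 62,500 × 3,540 × 1 × 6 = 1,327,500,000 bytes.
Track D: 8 minutes 51 seconds = 531 s; 44,100 × 531 × 2 × 4 = 187,336,800 bytes.
Total = 12,195,604,800 bytes = 12195.6 MB.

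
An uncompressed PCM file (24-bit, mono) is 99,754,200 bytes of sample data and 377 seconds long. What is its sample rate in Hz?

Bytes = sample_rate × seconds × bytes_per_sample × channels.
sample_rate = 99,754,200 / (377 × 3 × 1) = 99,754,200 / 1,131 = 88,200 Hz.

88,200 Hz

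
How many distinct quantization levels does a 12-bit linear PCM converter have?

2^12 = 4,096.

4,096 levels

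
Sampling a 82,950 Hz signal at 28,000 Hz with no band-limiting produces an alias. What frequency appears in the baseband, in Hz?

1,050 Hz

Nyquist = 28,000/2 = 14,000 Hz; 82,950 Hz exceeds it.
Alias = |82,950 − 3×28,000| = |82,950 − 84,000| = 1,050 Hz.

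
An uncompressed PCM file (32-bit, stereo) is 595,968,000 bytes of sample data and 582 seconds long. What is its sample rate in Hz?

Bytes = sample_rate × seconds × bytes_per_sample × channels.
sample_rate = 595,968,000 / (582 × 4 × 2) = 595,968,000 / 4,656 = 128,000 Hz.

128,000 Hz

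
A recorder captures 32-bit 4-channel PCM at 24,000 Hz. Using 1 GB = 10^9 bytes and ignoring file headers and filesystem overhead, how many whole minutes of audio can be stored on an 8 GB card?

Uncompressed byte rate = 24,000 × 4 × 4 = 384,000 bytes/s.
Capacity = 8 × 1,000,000,000 = 8,000,000,000 bytes.
8,000,000,000 / 384,000 ≈ 20833.33 s → 347 minutes.

347 minutes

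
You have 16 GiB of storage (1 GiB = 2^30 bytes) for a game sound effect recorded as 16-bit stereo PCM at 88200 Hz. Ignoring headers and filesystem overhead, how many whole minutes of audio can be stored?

Uncompressed byte rate = 88,200 × 2 × 2 = 352,800 bytes/s.
Capacity = 16 × 1,073,741,824 = 17,179,869,184 bytes.
17,179,869,184 / 352,800 ≈ 48695.77 s → 811 minutes.

811 minutes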